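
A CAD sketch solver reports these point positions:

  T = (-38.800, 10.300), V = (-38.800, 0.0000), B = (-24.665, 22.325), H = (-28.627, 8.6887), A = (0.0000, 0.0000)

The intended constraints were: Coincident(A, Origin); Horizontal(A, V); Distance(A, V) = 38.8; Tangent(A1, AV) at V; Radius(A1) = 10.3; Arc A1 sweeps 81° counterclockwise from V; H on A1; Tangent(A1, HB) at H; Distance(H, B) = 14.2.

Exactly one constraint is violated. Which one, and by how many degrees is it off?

Tangent(A1, HB) at H — off by 7.20°.

A = (0.00, 0.00) ✓; A.y = 0.00, V.y = 0.00 ✓; |AV| = 38.80 ✓; ∠(TV, VA) = 90.00° ✓; |TV| = 10.30 ✓; bearing(T→H) − bearing(T→V) = 81.00° ✓; |TH| = 10.30 ✓; ∠(TH, HB) = 97.20° ✗; |HB| = 14.20 ✓.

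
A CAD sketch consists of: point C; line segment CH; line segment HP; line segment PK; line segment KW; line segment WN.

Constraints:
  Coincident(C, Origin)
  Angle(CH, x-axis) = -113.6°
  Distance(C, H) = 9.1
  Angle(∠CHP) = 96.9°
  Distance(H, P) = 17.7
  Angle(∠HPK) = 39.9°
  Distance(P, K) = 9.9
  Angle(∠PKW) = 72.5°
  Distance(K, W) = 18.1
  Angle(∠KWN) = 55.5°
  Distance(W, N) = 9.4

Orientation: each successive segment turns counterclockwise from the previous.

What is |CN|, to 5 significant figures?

22.056

C is at the origin; CH runs at -113.6° with length 9.1, so H = (-3.6432, -8.3389). ∠CHP = 96.9° gives HP at -30.500° from the x-axis; with |HP| = 17.7, P = (11.608, -17.322). ∠HPK = 39.9° gives PK at 109.60° from the x-axis; with |PK| = 9.9, K = (8.2867, -7.9960). ∠PKW = 72.5° gives KW at -142.90° from the x-axis; with |KW| = 18.1, W = (-6.1496, -18.914). ∠KWN = 55.5° gives WN at -18.400° from the x-axis; with |WN| = 9.4, N = (2.7699, -21.881). Then |CN| = |N − C| = 22.056.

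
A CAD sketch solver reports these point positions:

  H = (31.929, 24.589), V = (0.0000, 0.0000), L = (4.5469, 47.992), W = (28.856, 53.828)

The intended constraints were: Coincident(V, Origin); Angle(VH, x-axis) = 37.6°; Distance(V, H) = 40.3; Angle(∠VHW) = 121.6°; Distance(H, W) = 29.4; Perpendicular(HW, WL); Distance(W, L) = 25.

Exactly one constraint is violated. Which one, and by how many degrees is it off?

Perpendicular(HW, WL) — off by 7.50°.

V = (0.00, 0.00) ✓; VH at 37.60° ✓; |VH| = 40.30 ✓; ∠VHW = 121.6° ✓; |HW| = 29.40 ✓; ∠(HW, WL) = 97.50° ✗; |WL| = 25.00 ✓.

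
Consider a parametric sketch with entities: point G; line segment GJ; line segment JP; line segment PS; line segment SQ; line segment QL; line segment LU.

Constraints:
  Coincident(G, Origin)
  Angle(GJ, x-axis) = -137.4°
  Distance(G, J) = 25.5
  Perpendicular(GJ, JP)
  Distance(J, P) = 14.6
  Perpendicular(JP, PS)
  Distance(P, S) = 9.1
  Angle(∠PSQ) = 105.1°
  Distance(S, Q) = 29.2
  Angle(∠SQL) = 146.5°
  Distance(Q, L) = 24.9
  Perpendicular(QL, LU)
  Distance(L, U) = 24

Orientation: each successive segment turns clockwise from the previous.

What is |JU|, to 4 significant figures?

32.75

∠SQL = 146.5° gives QL at -65.80° from the x-axis; with |QL| = 24.9, L = (12.93, -38.67). The perpendicularity gives LU at right angles to QL, so LU runs at -155.8°; with |LU| = 24.0, U = (-8.957, -48.51). Then |JU| = |U − J| = 32.75.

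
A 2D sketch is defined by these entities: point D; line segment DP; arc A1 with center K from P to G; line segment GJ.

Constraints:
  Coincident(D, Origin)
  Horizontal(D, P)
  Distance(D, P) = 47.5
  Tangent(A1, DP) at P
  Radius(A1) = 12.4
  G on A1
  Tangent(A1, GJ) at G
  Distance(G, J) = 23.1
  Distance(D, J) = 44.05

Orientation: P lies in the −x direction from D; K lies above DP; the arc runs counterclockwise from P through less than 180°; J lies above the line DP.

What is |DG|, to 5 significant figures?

36.698

D is at the origin; DP is horizontal with |DP| = 47.5 and P on the −x side, so P = (-47.500, 0.0000). Since A1 is tangent to DP there, KP ⟂ DP, so K = P + (0, 12.4) = (-47.500, 12.400). Since KG ⟂ GJ (tangency), |KJ| = √(12.4² + 23.1²) = 26.218 regardless of where G sits on A1. So J lies on both circle(D, 44.05) and circle(K, 26.218); the above-DP intersection is J = (-30.183, 32.084). G is the foot of the tangent from J: G = (-35.423, 9.5868).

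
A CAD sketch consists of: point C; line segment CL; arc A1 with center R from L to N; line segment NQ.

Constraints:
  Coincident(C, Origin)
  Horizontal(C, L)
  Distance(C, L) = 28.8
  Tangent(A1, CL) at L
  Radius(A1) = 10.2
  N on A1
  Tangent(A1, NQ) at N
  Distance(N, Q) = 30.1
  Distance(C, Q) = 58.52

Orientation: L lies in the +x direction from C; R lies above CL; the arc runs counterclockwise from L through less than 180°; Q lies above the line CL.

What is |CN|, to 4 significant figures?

39.65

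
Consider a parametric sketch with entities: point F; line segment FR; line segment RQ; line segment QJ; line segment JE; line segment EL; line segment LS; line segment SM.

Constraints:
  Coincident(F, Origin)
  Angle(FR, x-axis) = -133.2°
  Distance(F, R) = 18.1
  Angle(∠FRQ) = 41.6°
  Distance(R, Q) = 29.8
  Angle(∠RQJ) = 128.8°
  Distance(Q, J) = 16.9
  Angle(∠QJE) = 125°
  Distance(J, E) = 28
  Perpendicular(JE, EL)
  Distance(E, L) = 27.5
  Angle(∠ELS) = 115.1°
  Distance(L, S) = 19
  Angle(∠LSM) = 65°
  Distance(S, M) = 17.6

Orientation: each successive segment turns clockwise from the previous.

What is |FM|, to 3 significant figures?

9.25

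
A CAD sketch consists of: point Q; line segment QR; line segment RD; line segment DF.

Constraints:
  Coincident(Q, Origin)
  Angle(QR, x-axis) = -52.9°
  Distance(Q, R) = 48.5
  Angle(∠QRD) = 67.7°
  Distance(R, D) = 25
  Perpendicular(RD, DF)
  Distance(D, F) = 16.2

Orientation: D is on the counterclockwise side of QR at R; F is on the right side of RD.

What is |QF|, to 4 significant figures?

61.43

∠QRD = 67.7°, so RD runs at -52.9° + (180° − 67.7°) = 59.40° from the x-axis; with |RD| = 25.0, D = R + 25.0·(cos 59.40°, sin 59.40°) = (41.98, -17.16). RD ⟂ DF; with |DF| = 16.2 on the right of RD, F = D + 16.2·(0.8607, -0.5090) = (55.93, -25.41). Then |QF| = |F − Q| = 61.43.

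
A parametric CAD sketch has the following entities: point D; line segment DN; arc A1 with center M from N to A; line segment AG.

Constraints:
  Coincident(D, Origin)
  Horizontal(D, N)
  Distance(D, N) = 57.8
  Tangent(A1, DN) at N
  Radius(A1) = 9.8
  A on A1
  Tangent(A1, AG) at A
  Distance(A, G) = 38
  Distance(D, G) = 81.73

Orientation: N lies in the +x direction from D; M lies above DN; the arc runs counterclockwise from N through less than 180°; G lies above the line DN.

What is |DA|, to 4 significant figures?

68.36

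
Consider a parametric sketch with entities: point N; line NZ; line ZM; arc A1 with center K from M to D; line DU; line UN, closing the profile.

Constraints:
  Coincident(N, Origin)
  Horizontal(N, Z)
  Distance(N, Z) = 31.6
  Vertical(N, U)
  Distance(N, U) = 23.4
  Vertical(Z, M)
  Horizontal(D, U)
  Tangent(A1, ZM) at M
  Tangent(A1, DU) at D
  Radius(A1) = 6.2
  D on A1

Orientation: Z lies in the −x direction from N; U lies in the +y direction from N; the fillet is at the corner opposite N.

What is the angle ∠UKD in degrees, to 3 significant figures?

76.3°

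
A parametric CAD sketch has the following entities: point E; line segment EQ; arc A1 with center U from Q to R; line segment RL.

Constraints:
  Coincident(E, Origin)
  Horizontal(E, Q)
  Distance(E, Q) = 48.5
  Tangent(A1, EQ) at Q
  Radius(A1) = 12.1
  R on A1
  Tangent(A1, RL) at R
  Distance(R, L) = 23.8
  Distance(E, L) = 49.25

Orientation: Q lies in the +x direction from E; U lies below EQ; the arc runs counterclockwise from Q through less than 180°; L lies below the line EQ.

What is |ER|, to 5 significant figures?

38.120

Checks: |UQ| = 12.10 ✓; |UR| = 12.10 ✓; ∠(UR, RL) = 90.00° ✓; |RL| = 23.80 ✓; |EL| = 49.25 ✓.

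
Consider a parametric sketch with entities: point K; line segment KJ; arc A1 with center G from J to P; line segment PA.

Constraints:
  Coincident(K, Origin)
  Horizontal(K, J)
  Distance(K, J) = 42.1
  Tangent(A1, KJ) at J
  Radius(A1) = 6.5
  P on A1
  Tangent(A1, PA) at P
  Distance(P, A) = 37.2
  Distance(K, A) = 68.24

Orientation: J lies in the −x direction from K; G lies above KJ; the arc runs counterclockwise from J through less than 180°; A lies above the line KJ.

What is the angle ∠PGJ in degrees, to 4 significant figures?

117.2°

Checks: ∠(GJ, JK) = 90.00° ✓; |GJ| = 6.500 ✓; |GP| = 6.500 ✓; ∠(GP, PA) = 90.00° ✓; |PA| = 37.20 ✓; |KA| = 68.24 ✓.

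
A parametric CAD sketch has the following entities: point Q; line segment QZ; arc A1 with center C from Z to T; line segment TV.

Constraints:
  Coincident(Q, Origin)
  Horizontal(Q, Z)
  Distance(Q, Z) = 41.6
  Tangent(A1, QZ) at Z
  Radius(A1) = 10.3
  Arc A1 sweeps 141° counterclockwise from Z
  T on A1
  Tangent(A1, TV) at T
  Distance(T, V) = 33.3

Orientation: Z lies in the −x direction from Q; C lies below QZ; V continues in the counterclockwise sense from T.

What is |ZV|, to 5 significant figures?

43.791

Q is at the origin; Q and Z share the same y with |QZ| = 41.6 and Z on the −x side, so Z = (-41.600, 0.0000). Tangency of A1 to QZ means the radius CZ is perpendicular to QZ, so C = Z + (0, -10.3) = (-41.600, -10.300). On A1, Z sits at bearing 90° from C; a 141° counterclockwise sweep puts T at bearing 231°, so T = C + 10.3·(cos 231°, sin 231°) = (-48.082, -18.305). The tangent condition forces CT to be normal to TV, so TV runs along (−sin 231°, cos 231°); with |TV| = 33.3, V = (-22.203, -39.261). Then |ZV| = |V − Z| = 43.791.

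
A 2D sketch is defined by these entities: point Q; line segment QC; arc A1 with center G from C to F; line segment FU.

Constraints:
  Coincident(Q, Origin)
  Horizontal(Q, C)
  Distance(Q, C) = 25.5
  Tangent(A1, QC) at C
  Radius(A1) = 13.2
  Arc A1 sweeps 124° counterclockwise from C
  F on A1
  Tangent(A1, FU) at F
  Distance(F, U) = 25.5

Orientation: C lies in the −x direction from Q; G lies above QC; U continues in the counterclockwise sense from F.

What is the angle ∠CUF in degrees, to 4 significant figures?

29.46°

Q is at the origin; Q and C share the same y with |QC| = 25.5 and C on the −x side, so C = (-25.50, 0.000). A1 meets QC tangentially, so GC is at right angles to QC, so G = C + (0, 13.2) = (-25.50, 13.20). On A1, C sits at bearing -90° from G; a 124° counterclockwise sweep puts F at bearing 34°, so F = G + 13.2·(cos 34°, sin 34°) = (-14.56, 20.58). Since A1 is tangent to FU there, GF ⟂ FU, so FU runs along (−sin 34°, cos 34°); with |FU| = 25.5, U = (-28.82, 41.72). Then cos ∠CUF = UC·UF / (|UC||UF|), giving 29.46°.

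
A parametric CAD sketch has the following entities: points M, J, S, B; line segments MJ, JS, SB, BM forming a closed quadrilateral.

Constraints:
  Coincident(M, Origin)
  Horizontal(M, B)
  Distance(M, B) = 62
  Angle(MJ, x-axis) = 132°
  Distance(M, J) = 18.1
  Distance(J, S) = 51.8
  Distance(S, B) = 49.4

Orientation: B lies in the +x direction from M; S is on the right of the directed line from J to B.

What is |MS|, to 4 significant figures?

33.74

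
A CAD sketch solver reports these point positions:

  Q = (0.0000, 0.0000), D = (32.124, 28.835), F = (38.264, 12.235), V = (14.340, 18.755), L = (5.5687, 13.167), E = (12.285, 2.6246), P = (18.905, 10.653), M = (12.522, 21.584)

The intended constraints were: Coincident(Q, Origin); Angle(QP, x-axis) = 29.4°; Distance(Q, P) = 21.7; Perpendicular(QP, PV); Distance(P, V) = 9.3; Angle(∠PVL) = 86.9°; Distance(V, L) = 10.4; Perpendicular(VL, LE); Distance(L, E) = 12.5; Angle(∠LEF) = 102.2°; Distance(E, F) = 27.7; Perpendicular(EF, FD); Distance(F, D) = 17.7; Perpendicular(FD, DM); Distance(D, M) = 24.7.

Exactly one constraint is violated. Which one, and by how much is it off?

Distance(D, M) = 24.7 — off by 3.80.

Q = (0.00, 0.00) ✓; QP at 29.40° ✓; |QP| = 21.70 ✓; ∠(QP, PV) = 90.00° ✓; |PV| = 9.300 ✓; ∠PVL = 86.90° ✓; |VL| = 10.40 ✓; ∠(VL, LE) = 90.00° ✓; |LE| = 12.50 ✓; ∠LEF = 102.2° ✓; |EF| = 27.70 ✓; ∠(EF, FD) = 90.00° ✓; |FD| = 17.70 ✓; ∠(FD, DM) = 90.00° ✓; |DM| = 20.90 ✗.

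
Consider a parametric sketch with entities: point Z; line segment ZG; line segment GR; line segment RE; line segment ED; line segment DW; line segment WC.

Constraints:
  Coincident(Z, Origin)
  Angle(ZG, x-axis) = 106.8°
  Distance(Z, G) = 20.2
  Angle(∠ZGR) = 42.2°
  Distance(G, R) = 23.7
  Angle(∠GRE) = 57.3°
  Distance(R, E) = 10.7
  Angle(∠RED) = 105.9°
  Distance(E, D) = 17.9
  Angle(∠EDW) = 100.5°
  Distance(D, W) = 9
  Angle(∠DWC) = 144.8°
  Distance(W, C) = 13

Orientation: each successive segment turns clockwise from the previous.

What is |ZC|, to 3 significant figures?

28.8

Z is at the origin; ZG runs at 106.8° with length 20.2, so G = (-5.84, 19.3). ∠ZGR = 42.2° gives GR at -31.0° from the x-axis; with |GR| = 23.7, R = (14.5, 7.13). ∠GRE = 57.3° gives RE at -154° from the x-axis; with |RE| = 10.7, E = (4.88, 2.39). ∠RED = 105.9° gives ED at 132° from the x-axis; with |ED| = 17.9, D = (-7.14, 15.7). ∠EDW = 100.5° gives DW at 52.7° from the x-axis; with |DW| = 9.0, W = (-1.69, 22.8). ∠DWC = 144.8° gives WC at 17.5° from the x-axis; with |WC| = 13.0, C = (10.7, 26.7). Then |ZC| = |C − Z| = 28.8.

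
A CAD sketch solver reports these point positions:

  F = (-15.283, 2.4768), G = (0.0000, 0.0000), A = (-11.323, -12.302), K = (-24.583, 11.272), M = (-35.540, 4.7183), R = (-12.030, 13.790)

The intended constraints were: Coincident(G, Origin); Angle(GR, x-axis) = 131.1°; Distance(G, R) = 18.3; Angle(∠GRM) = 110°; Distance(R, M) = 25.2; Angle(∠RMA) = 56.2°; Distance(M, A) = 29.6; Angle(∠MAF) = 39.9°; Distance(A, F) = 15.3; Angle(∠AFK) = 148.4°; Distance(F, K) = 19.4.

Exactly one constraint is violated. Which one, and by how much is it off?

Distance(F, K) = 19.4 — off by 6.60.

G = (0.00, 0.00) ✓; GR at 131.1° ✓; |GR| = 18.30 ✓; ∠GRM = 110.0° ✓; |RM| = 25.20 ✓; ∠RMA = 56.20° ✓; |MA| = 29.60 ✓; ∠MAF = 39.90° ✓; |AF| = 15.30 ✓; ∠AFK = 148.4° ✓; |FK| = 12.80 ✗.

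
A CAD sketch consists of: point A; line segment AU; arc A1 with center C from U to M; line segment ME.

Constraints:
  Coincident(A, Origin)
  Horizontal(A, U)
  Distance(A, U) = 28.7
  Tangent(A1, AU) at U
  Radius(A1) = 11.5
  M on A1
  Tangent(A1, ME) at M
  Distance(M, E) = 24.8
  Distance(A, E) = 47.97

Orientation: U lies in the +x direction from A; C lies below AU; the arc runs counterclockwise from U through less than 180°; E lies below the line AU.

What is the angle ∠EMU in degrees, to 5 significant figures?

123.12°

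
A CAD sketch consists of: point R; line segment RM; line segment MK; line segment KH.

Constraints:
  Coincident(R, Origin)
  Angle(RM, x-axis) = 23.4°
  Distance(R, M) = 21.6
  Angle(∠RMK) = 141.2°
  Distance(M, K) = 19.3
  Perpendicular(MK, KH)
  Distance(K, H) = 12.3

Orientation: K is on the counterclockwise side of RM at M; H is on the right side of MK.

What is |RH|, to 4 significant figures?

44.42

R is at the origin; RM runs at 23.4° with length 21.6, so M = 21.6·(cos 23.4°, sin 23.4°) = (19.82, 8.578). ∠RMK = 141.2°, so MK runs at 23.4° + (180° − 141.2°) = 62.20° from the x-axis; with |MK| = 19.3, K = M + 19.3·(cos 62.20°, sin 62.20°) = (28.82, 25.65). The perpendicularity gives KH at right angles to MK; with |KH| = 12.3 on the right of MK, H = K + 12.3·(0.8846, -0.4664) = (39.71, 19.91). Then |RH| = |H − R| = 44.42.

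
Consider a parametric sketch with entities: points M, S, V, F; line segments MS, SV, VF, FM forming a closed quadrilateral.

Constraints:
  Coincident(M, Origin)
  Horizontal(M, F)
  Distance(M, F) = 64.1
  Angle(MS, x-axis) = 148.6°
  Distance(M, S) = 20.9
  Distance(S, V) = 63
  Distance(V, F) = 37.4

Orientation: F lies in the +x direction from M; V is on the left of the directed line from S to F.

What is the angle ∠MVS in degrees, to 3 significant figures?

17.8°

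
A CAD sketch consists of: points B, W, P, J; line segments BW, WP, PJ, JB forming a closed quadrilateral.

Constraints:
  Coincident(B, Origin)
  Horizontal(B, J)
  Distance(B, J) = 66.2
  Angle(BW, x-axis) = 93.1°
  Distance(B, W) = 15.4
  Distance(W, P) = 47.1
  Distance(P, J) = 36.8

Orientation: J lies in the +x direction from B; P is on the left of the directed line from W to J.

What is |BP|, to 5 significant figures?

53.039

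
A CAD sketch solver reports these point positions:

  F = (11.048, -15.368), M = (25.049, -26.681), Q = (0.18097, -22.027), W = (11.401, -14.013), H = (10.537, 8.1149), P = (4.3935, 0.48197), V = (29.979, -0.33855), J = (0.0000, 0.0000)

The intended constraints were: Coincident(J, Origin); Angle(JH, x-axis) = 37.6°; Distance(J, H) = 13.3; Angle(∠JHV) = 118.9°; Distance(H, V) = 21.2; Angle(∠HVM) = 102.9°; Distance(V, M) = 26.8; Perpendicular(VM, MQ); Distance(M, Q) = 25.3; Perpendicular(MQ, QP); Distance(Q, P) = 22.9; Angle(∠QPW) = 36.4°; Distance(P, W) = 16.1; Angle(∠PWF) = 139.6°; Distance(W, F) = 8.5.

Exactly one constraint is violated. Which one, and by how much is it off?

Distance(W, F) = 8.5 — off by 7.10.

J = (0.00, 0.00) ✓; JH at 37.60° ✓; |JH| = 13.30 ✓; ∠JHV = 118.9° ✓; |HV| = 21.20 ✓; ∠HVM = 102.9° ✓; |VM| = 26.80 ✓; ∠(VM, MQ) = 90.00° ✓; |MQ| = 25.30 ✓; ∠(MQ, QP) = 90.00° ✓; |QP| = 22.90 ✓; ∠QPW = 36.40° ✓; |PW| = 16.10 ✓; ∠PWF = 139.6° ✓; |WF| = 1.400 ✗.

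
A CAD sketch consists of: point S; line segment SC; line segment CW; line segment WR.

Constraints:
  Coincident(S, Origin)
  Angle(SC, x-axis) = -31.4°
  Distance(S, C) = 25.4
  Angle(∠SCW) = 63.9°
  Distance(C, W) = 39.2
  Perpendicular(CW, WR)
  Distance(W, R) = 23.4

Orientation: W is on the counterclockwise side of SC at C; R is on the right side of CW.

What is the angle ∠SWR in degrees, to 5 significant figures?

129.14°

S is at the origin; SC runs at -31.4° with length 25.4, so C = 25.4·(cos -31.4°, sin -31.4°) = (21.680, -13.234). ∠SCW = 63.9°, so CW runs at -31.4° + (180° − 63.9°) = 84.700° from the x-axis; with |CW| = 39.2, W = C + 39.2·(cos 84.700°, sin 84.700°) = (25.301, 25.799). CW ⟂ WR; with |WR| = 23.4 on the right of CW, R = W + 23.4·(0.99572, -0.092371) = (48.601, 23.637). Then cos ∠SWR = WS·WR / (|WS||WR|), giving 129.14°.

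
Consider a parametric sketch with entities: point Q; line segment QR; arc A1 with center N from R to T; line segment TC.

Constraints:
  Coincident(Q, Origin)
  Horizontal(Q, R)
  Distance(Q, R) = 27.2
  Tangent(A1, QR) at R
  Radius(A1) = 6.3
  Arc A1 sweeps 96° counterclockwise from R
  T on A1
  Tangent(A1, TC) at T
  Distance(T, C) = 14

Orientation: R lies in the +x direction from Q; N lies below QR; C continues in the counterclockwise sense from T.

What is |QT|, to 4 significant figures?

22.06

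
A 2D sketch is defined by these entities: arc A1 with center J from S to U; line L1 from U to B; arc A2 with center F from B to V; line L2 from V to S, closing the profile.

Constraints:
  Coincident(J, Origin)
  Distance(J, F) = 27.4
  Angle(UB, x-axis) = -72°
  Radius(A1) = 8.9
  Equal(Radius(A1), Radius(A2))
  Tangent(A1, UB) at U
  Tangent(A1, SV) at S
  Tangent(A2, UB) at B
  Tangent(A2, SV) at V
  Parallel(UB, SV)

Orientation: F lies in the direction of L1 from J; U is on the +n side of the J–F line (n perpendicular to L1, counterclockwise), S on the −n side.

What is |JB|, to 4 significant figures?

28.81

The slot axis is L1's direction at -72.0°, so u = (cos -72.0°, sin -72.0°) = (0.3090, -0.9511) and n = (−sin -72.0°, cos -72.0°) = (0.9511, 0.3090). J is at the origin and F lies 27.4 along u from J, so F = 27.4·u = (8.467, -26.06). Tangency of A1 to both parallel lines with radius 8.9 puts U and S at J ± 8.9·n: U = (8.464, 2.750), S = (-8.464, -2.750). Equal radii place B and V the same way about F: B = F + 8.9·n = (16.93, -23.31), V = F − 8.9·n = (0.002663, -28.81). Then |JB| = |B − J| = 28.81.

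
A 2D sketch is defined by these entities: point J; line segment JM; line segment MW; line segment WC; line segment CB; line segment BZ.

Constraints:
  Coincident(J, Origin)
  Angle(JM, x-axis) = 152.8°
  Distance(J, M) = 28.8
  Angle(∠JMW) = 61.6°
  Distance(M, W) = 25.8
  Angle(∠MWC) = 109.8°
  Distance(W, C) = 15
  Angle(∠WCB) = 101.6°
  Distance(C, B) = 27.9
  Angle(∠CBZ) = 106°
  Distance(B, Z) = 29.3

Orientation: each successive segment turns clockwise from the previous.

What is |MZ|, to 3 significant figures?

17.0

J is at the origin; JM runs at 152.8° with length 28.8, so M = (-25.6, 13.2). ∠JMW = 61.6° gives MW at 34.4° from the x-axis; with |MW| = 25.8, W = (-4.33, 27.7). ∠MWC = 109.8° gives WC at -35.8° from the x-axis; with |WC| = 15.0, C = (7.84, 19.0). ∠WCB = 101.6° gives CB at -114° from the x-axis; with |CB| = 27.9, B = (-3.60, -6.48). ∠CBZ = 106.0° gives BZ at 172° from the x-axis; with |BZ| = 29.3, Z = (-32.6, -2.30). Then |MZ| = |Z − M| = 17.0.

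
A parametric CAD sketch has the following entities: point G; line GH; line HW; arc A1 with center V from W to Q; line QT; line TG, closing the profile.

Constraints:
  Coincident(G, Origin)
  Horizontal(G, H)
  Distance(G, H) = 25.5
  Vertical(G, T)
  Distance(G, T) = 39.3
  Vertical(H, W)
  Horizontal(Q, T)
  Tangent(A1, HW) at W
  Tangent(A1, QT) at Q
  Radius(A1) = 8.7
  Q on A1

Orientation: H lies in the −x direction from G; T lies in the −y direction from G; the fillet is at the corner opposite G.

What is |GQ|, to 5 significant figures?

42.740

The virtual corner opposite G is at (-25.500, -39.300). Since A1 is tangent to HW there, VW ⟂ HW and A1 meets QT tangentially, so VQ is at right angles to QT, with radius 8.7, so the center V sits 8.7 in from both sides at V = (-16.800, -30.600). That places the tangent points at W = (-25.500, -30.600) on HW and Q = (-16.800, -39.300) on QT. Then |GQ| = |Q − G| = 42.740.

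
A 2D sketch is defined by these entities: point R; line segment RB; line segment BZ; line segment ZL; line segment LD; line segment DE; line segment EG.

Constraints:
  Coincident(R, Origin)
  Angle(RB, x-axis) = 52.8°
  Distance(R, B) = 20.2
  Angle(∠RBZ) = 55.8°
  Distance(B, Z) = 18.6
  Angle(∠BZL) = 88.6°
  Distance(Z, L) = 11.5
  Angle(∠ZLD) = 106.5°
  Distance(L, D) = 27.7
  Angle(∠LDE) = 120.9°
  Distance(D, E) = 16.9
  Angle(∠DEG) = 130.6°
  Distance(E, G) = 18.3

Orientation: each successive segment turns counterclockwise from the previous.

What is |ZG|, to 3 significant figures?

39.7

∠LDE = 120.9° gives DE at 41.0° from the x-axis; with |DE| = 16.9, E = (32.4, 8.05). ∠DEG = 130.6° gives EG at 90.4° from the x-axis; with |EG| = 18.3, G = (32.3, 26.3). Then |ZG| = |G − Z| = 39.7.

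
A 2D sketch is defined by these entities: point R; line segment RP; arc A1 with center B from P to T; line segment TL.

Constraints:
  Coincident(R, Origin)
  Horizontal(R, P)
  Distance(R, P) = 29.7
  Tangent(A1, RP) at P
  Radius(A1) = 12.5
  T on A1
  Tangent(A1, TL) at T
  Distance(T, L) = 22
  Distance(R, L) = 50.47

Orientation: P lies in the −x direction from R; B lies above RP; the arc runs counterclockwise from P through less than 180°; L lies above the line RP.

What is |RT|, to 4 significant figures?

28.53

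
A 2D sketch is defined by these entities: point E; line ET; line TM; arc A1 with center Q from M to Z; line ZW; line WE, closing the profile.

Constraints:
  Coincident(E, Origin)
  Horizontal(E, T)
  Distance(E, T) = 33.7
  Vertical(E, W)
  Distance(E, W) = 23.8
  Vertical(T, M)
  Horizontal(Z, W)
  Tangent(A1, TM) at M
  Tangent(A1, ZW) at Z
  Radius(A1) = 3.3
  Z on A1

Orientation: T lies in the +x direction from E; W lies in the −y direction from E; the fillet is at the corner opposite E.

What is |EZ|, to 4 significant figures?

38.61

E is at the origin; ET is horizontal with |ET| = 33.7 and T on the +x side, so T = (33.70, 0.000). E and W share the same x with |EW| = 23.8 and W on the −y side, so W = (0.000, -23.80). The virtual corner opposite E is at (33.70, -23.80). Since A1 is tangent to TM there, QM ⟂ TM and since A1 is tangent to ZW there, QZ ⟂ ZW, with radius 3.3, so the center Q sits 3.3 in from both sides at Q = (30.40, -20.50). That places the tangent points at M = (33.70, -20.50) on TM and Z = (30.40, -23.80) on ZW. Then |EZ| = |Z − E| = 38.61.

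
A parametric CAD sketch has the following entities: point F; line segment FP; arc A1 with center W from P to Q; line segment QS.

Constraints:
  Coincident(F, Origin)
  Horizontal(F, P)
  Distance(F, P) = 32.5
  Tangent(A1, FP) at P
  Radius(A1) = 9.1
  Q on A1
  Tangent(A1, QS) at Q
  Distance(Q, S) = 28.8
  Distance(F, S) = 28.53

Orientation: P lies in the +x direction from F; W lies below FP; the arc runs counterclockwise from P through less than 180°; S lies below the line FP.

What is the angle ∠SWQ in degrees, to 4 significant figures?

72.46°

Checks: |WQ| = 9.100 ✓; ∠(WQ, QS) = 90.00° ✓; |QS| = 28.80 ✓; |FS| = 28.53 ✓.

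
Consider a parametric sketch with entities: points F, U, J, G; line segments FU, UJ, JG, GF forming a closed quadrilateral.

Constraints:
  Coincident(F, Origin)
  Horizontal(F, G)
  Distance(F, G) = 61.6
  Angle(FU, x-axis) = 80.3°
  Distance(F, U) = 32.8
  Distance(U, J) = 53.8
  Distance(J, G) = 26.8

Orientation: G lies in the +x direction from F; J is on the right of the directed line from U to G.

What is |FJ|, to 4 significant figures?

38.86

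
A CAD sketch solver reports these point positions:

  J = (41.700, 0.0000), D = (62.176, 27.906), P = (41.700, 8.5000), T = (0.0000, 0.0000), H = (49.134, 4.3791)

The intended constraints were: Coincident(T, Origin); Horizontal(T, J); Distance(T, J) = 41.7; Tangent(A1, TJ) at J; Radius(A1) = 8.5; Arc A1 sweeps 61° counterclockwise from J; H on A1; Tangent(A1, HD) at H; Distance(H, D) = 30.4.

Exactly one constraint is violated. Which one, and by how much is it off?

Distance(H, D) = 30.4 — off by 3.50.

T = (0.00, 0.00) ✓; T.y = 0.00, J.y = 0.00 ✓; |TJ| = 41.70 ✓; ∠(PJ, JT) = 90.00° ✓; |PJ| = 8.500 ✓; bearing(P→H) − bearing(P→J) = 61.00° ✓; |PH| = 8.500 ✓; ∠(PH, HD) = 90.00° ✓; |HD| = 26.90 ✗.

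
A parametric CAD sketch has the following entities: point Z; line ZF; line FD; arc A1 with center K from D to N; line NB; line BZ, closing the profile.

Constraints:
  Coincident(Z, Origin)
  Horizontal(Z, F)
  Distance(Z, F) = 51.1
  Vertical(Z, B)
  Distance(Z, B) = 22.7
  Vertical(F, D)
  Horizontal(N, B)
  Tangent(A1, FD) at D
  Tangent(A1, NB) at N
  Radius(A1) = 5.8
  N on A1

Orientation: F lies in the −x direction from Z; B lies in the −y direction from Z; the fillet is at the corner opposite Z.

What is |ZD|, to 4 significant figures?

53.82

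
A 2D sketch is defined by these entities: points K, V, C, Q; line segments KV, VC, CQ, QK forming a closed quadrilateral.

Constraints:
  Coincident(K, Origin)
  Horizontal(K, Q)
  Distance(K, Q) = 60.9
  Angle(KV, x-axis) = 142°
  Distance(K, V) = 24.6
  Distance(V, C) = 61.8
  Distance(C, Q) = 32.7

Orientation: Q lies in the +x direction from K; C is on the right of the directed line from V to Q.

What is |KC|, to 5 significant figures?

37.444

K is at the origin; K and Q share the same y with |KQ| = 60.9 and Q in +x, so Q = (60.9, 0). KV runs at 142.0° with |KV| = 24.6, so V = (-19.385, 15.145). C is determined by |VC| = 61.8 and |CQ| = 32.7 together: it lies at the intersection of circle(V, 61.8) and circle(Q, 32.7). With |VQ| = 81.701, the foot of the radical line on VQ is 57.680 from V and the perpendicular offset is √(61.8² − 57.680²) = 22.187. Taking the right-of-VQ solution: C = (33.182, -17.350).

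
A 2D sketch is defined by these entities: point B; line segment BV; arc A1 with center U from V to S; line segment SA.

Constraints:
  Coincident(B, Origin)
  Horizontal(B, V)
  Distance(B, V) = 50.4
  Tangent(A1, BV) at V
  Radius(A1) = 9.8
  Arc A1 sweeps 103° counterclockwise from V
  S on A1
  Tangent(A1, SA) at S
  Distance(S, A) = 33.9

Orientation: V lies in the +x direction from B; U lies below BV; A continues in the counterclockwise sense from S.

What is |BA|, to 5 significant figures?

66.168

On A1, V sits at bearing 90° from U; a 103° counterclockwise sweep puts S at bearing 193°, so S = U + 9.8·(cos 193°, sin 193°) = (40.851, -12.005). The tangent condition forces US to be normal to SA, so SA runs along (−sin 193°, cos 193°); with |SA| = 33.9, A = (48.477, -45.036). Then |BA| = |A − B| = 66.168.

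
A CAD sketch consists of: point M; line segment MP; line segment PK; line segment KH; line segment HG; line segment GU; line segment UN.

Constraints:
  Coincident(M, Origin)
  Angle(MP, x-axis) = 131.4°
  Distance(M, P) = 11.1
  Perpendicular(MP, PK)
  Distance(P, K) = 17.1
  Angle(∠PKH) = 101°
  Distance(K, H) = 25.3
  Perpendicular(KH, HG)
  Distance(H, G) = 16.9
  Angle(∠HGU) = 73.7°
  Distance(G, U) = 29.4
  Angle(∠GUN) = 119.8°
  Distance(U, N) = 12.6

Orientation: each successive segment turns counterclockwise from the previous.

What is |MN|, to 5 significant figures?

26.242

M is at the origin; MP runs at 131.4° with length 11.1, so P = (-7.3406, 8.3262). MP is perpendicular to PK, so PK runs at -138.60°; with |PK| = 17.1, K = (-20.167, -2.9822). ∠PKH = 101.0° gives KH at -59.600° from the x-axis; with |KH| = 25.3, H = (-7.3648, -24.804). KH ⟂ HG, so HG runs at 30.400°; with |HG| = 16.9, G = (7.2117, -16.252). ∠HGU = 73.7° gives GU at 136.70° from the x-axis; with |GU| = 29.4, U = (-14.185, 3.9112). ∠GUN = 119.8° gives UN at -163.10° from the x-axis; with |UN| = 12.6, N = (-26.241, 0.24839). Then |MN| = |N − M| = 26.242.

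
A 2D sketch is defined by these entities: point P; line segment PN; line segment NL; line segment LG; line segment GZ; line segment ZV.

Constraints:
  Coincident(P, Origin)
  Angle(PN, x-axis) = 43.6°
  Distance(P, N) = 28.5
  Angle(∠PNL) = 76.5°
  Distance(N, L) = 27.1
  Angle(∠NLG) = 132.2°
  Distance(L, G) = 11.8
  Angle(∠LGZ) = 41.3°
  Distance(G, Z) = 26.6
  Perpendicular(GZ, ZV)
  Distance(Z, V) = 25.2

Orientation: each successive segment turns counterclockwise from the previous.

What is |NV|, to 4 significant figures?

22.45

P is at the origin; PN runs at 43.6° with length 28.5, so N = (20.64, 19.65). ∠PNL = 76.5° gives NL at 147.1° from the x-axis; with |NL| = 27.1, L = (-2.115, 34.37). ∠NLG = 132.2° gives LG at -165.1° from the x-axis; with |LG| = 11.8, G = (-13.52, 31.34). ∠LGZ = 41.3° gives GZ at -26.40° from the x-axis; with |GZ| = 26.6, Z = (10.31, 19.51). GZ is perpendicular to ZV, so ZV runs at 63.60°; with |ZV| = 25.2, V = (21.51, 42.08). Then |NV| = |V − N| = 22.45.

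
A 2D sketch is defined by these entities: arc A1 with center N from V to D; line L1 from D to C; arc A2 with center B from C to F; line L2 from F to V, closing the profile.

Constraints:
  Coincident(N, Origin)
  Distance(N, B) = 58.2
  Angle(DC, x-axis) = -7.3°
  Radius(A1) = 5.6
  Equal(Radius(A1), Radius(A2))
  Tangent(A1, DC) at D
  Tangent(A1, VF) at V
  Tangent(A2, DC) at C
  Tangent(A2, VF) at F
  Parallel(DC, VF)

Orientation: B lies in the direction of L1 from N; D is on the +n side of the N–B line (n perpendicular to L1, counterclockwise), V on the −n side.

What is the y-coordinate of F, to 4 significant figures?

-12.95

The slot axis is L1's direction at -7.3°, so u = (cos -7.3°, sin -7.3°) = (0.9919, -0.1271) and n = (−sin -7.3°, cos -7.3°) = (0.1271, 0.9919). N is at the origin and B lies 58.2 along u from N, so B = 58.2·u = (57.73, -7.395). Tangency of A1 to both parallel lines with radius 5.6 puts D and V at N ± 5.6·n: D = (0.7116, 5.555), V = (-0.7116, -5.555). Equal radii place C and F the same way about B: C = B + 5.6·n = (58.44, -1.841), F = B − 5.6·n = (57.02, -12.95). So F.y = -12.95.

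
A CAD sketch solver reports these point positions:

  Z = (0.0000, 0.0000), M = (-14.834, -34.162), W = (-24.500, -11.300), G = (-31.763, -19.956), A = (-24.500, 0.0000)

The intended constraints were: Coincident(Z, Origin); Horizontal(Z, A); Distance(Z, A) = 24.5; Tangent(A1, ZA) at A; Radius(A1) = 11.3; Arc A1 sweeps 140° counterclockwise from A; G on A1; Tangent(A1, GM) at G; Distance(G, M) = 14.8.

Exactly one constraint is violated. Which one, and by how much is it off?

Distance(G, M) = 14.8 — off by 7.30.

Z = (0.00, 0.00) ✓; Z.y = 0.00, A.y = 0.00 ✓; |ZA| = 24.50 ✓; ∠(WA, AZ) = 90.00° ✓; |WA| = 11.30 ✓; bearing(W→G) − bearing(W→A) = 140.0° ✓; |WG| = 11.30 ✓; ∠(WG, GM) = 90.00° ✓; |GM| = 22.10 ✗.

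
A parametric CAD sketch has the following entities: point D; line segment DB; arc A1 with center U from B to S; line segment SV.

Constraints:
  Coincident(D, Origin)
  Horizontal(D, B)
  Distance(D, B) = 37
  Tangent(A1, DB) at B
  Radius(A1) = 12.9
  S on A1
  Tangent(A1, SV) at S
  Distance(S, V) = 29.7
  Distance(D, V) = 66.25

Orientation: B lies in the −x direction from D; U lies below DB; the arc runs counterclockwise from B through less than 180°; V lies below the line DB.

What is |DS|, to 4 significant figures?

51.38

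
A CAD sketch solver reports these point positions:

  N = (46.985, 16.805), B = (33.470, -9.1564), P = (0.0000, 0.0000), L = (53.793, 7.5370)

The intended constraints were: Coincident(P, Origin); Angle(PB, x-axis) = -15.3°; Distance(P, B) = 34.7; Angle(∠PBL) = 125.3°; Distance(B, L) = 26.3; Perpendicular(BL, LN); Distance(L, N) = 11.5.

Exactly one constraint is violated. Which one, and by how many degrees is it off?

Perpendicular(BL, LN) — off by 3.10°.

P = (0.00, 0.00) ✓; PB at -15.30° ✓; |PB| = 34.70 ✓; ∠PBL = 125.3° ✓; |BL| = 26.30 ✓; ∠(BL, LN) = 86.90° ✗; |LN| = 11.50 ✓.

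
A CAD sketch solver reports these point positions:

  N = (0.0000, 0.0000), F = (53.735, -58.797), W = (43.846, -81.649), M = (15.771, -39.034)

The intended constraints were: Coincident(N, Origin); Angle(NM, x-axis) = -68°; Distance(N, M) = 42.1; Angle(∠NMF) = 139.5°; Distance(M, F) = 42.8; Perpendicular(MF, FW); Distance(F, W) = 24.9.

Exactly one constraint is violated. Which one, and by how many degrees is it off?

Perpendicular(MF, FW) — off by 4.10°.

N = (0.00, 0.00) ✓; NM at -68.00° ✓; |NM| = 42.10 ✓; ∠NMF = 139.5° ✓; |MF| = 42.80 ✓; ∠(MF, FW) = 85.90° ✗; |FW| = 24.90 ✓.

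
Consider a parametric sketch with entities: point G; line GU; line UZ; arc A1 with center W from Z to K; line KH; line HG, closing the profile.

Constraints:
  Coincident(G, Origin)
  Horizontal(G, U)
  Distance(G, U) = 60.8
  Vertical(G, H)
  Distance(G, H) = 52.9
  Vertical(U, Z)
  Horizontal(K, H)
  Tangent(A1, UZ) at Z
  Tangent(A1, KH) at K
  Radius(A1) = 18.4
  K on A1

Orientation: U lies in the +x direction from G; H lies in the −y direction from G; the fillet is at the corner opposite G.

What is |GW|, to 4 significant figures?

54.66

G and H share the same x with |GH| = 52.9 and H on the −y side, so H = (0.000, -52.90). The virtual corner opposite G is at (60.80, -52.90). Tangency of A1 to UZ means the radius WZ is perpendicular to UZ and the tangent condition forces WK to be normal to KH, with radius 18.4, so the center W sits 18.4 in from both sides at W = (42.40, -34.50). Then |GW| = |W − G| = 54.66.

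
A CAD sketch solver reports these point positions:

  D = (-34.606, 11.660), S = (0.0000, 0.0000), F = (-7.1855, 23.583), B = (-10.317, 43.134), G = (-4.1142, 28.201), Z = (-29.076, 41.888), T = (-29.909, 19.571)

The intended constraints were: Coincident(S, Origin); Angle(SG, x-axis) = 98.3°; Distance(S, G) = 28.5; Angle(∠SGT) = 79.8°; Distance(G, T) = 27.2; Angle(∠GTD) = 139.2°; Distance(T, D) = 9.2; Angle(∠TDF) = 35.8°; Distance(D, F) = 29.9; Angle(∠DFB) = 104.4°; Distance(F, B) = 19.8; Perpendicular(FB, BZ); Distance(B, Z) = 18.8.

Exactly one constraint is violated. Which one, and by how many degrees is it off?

Perpendicular(FB, BZ) — off by 5.30°.

S = (0.00, 0.00) ✓; SG at 98.30° ✓; |SG| = 28.50 ✓; ∠SGT = 79.80° ✓; |GT| = 27.20 ✓; ∠GTD = 139.2° ✓; |TD| = 9.200 ✓; ∠TDF = 35.80° ✓; |DF| = 29.90 ✓; ∠DFB = 104.4° ✓; |FB| = 19.80 ✓; ∠(FB, BZ) = 84.70° ✗; |BZ| = 18.80 ✓.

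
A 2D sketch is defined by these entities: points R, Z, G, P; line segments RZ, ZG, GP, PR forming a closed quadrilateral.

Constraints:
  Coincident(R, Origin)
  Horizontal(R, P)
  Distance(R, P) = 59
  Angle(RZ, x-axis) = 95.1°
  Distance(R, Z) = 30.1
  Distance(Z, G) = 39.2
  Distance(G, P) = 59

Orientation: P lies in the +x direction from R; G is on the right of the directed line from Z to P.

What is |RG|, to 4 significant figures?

9.100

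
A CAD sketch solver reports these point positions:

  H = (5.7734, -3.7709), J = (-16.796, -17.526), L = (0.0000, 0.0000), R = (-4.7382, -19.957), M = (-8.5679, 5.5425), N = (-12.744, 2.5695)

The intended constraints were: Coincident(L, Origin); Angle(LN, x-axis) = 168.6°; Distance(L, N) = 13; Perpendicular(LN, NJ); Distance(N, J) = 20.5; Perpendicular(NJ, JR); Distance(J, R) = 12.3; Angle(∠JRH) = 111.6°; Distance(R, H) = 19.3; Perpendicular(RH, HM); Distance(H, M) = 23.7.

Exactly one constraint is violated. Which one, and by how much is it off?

Distance(H, M) = 23.7 — off by 6.60.

L = (0.00, 0.00) ✓; LN at 168.6° ✓; |LN| = 13.00 ✓; ∠(LN, NJ) = 90.00° ✓; |NJ| = 20.50 ✓; ∠(NJ, JR) = 90.00° ✓; |JR| = 12.30 ✓; ∠JRH = 111.6° ✓; |RH| = 19.30 ✓; ∠(RH, HM) = 90.00° ✓; |HM| = 17.10 ✗.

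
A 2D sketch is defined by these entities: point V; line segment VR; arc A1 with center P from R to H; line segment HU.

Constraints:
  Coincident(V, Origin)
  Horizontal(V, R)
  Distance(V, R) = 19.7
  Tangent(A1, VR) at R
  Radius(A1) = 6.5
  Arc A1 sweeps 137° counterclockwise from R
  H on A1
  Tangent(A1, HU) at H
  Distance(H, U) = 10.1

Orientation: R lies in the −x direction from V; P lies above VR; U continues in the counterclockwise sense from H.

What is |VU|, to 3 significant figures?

29.0

On A1, R sits at bearing -90° from P; a 137° counterclockwise sweep puts H at bearing 47°, so H = P + 6.5·(cos 47°, sin 47°) = (-15.3, 11.3). Since A1 is tangent to HU there, PH ⟂ HU, so HU runs along (−sin 47°, cos 47°); with |HU| = 10.1, U = (-22.7, 18.1). Then |VU| = |U − V| = 29.0.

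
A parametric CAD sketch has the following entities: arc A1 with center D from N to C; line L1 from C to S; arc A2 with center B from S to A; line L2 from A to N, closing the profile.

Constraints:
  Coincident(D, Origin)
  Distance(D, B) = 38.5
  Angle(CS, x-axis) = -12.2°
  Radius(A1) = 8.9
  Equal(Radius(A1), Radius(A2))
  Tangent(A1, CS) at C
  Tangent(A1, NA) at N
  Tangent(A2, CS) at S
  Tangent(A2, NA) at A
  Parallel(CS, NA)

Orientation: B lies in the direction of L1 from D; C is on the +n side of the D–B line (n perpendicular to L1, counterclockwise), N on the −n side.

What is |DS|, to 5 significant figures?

39.515

Tangency of A1 to both parallel lines with radius 8.9 puts C and N at D ± 8.9·n: C = (1.8808, 8.6990), N = (-1.8808, -8.6990). Equal radii place S and A the same way about B: S = B + 8.9·n = (39.511, 0.56300), A = B − 8.9·n = (35.750, -16.835). Then |DS| = |S − D| = 39.515.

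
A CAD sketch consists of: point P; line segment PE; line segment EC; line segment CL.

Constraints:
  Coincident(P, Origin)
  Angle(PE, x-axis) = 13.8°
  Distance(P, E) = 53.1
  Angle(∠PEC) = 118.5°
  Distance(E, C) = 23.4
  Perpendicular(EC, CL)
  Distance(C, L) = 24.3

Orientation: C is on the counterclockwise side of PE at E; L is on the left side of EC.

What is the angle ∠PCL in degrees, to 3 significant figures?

46.2°

P is at the origin; PE runs at 13.8° with length 53.1, so E = 53.1·(cos 13.8°, sin 13.8°) = (51.6, 12.7). ∠PEC = 118.5°, so EC runs at 13.8° + (180° − 118.5°) = 75.3° from the x-axis; with |EC| = 23.4, C = E + 23.4·(cos 75.3°, sin 75.3°) = (57.5, 35.3). EC ⟂ CL; with |CL| = 24.3 on the left of EC, L = C + 24.3·(-0.967, 0.254) = (34.0, 41.5). Then cos ∠PCL = CP·CL / (|CP||CL|), giving 46.2°.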